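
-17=-17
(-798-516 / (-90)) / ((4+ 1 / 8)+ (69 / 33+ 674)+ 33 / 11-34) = -1.22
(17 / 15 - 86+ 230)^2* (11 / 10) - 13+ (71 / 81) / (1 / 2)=468965821 / 20250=23158.81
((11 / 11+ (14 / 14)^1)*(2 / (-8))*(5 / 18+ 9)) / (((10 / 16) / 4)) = -1336 / 45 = -29.69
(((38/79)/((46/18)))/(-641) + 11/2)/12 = 12810983/27952728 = 0.46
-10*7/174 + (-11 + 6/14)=-6683/609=-10.97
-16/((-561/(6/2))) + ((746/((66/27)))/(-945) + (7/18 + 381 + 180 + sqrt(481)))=sqrt(481) + 66109259/117810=583.08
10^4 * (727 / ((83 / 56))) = 407120000 / 83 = 4905060.24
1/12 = 0.08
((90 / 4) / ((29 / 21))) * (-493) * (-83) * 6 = 4000185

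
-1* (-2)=2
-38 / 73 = -0.52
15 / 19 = 0.79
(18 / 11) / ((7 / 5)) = 90 / 77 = 1.17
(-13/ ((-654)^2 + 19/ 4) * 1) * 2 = -0.00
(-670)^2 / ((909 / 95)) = 42645500 / 909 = 46914.74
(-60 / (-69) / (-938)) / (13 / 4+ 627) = -0.00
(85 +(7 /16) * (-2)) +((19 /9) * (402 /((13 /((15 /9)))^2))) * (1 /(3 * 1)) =9721897 /109512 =88.77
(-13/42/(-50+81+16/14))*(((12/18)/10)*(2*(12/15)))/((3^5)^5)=-52/42893985853051875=-0.00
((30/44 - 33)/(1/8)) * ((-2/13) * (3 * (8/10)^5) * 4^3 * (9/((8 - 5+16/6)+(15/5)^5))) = 90.57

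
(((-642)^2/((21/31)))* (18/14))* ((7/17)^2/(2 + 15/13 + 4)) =5358132/289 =18540.25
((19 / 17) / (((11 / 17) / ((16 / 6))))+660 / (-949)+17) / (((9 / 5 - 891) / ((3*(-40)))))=65485700 / 23205897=2.82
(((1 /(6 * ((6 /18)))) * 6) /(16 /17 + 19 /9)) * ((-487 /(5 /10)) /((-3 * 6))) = 24837 /467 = 53.18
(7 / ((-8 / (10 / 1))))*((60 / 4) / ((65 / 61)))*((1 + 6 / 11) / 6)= -36295 / 1144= -31.73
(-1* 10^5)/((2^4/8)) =-50000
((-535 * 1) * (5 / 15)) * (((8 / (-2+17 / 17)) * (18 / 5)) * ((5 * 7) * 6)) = 1078560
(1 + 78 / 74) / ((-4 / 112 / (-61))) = 129808 / 37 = 3508.32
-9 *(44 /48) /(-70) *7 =33 /40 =0.82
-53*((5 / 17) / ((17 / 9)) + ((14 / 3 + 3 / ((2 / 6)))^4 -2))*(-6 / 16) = 10819973267 / 15606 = 693321.37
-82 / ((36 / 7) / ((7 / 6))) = -2009 / 108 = -18.60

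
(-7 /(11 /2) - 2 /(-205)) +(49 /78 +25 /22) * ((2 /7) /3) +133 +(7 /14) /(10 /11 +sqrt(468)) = 363 * sqrt(13) /56528 +13770585183829 /104398454160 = 131.93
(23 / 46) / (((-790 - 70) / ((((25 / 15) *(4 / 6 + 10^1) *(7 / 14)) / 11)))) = -2 / 4257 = -0.00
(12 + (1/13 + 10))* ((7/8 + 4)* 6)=2583/4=645.75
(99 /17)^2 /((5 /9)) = 88209 /1445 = 61.04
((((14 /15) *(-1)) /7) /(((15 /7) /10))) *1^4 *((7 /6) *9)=-98 /15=-6.53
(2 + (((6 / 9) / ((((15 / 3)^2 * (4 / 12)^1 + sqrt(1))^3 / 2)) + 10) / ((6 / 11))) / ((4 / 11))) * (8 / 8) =52.42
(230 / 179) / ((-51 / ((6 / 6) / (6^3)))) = -115 / 985932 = -0.00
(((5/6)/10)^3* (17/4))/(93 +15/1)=0.00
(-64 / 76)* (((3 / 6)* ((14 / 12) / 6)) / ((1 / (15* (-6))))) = 140 / 19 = 7.37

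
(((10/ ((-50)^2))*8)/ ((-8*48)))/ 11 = -1/ 132000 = -0.00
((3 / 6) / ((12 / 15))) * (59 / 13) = 295 / 104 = 2.84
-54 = -54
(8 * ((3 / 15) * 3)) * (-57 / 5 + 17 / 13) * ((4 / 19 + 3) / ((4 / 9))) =-2160864 / 6175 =-349.94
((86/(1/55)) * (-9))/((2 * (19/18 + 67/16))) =-613008/151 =-4059.66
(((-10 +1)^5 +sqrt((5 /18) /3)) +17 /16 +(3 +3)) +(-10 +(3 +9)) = -944639 /16 +sqrt(30) /18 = -59039.63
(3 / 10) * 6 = 9 / 5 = 1.80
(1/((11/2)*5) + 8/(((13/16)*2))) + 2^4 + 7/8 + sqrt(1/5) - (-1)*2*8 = sqrt(5)/5 + 216413/5720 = 38.28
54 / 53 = 1.02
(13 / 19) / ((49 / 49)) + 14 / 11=409 / 209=1.96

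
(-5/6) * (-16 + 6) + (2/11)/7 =1931/231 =8.36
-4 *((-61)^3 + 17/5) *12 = 54474624/5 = 10894924.80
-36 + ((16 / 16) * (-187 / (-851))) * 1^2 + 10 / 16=-239337 / 6808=-35.16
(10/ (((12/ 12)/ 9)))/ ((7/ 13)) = 1170/ 7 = 167.14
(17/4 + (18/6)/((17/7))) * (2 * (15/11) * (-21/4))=-78.54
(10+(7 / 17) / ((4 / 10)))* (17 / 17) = 375 / 34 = 11.03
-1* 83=-83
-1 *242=-242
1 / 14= 0.07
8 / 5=1.60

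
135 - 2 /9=1213 /9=134.78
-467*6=-2802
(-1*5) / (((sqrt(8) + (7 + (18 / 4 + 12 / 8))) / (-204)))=13260 / 161 - 2040*sqrt(2) / 161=64.44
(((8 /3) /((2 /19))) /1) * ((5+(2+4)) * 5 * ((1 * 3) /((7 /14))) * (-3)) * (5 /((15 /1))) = -8360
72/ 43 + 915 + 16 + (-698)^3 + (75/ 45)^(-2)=-365572518388/ 1075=-340067458.97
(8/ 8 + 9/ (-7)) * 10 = -20/ 7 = -2.86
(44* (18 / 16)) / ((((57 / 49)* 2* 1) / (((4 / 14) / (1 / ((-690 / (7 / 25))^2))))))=4909781250 / 133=36915648.50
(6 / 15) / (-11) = -2 / 55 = -0.04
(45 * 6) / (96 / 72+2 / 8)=3240 / 19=170.53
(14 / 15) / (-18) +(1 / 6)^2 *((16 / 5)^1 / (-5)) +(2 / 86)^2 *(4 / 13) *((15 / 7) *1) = -7867673 / 113574825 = -0.07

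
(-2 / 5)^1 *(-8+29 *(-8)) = 96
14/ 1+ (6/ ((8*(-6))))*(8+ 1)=103/ 8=12.88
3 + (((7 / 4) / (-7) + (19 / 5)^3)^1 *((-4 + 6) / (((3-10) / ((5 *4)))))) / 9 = -49897 / 1575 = -31.68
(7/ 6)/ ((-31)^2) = 7/ 5766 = 0.00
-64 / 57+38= 2102 / 57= 36.88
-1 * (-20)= 20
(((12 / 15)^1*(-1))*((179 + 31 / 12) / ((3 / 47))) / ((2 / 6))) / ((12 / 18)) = -10241.30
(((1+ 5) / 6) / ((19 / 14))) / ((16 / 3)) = 21 / 152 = 0.14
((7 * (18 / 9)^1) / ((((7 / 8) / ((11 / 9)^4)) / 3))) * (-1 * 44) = -10307264 / 2187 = -4712.97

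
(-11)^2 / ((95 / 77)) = 9317 / 95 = 98.07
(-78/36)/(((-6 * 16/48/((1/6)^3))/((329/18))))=4277/46656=0.09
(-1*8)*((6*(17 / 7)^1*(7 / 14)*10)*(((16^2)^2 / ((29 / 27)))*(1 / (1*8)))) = -902430720 / 203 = -4445471.53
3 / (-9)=-1 / 3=-0.33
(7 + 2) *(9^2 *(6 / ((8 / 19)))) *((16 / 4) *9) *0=0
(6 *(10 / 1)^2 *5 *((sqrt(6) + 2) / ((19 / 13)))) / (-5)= -7800 *sqrt(6) / 19 -15600 / 19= -1826.63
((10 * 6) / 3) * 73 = 1460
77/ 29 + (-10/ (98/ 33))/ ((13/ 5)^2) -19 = -16.84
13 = 13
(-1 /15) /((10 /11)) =-11 /150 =-0.07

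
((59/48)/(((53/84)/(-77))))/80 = -31801/16960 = -1.88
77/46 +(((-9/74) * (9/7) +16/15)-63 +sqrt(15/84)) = -5398453/89355 +sqrt(35)/14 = -59.99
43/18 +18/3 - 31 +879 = 15415/18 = 856.39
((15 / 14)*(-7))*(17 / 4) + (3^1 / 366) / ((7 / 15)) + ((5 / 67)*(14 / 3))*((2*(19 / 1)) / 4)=-19602185 / 686616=-28.55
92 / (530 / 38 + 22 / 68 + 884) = 59432 / 580283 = 0.10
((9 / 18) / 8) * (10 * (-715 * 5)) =-17875 / 8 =-2234.38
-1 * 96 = -96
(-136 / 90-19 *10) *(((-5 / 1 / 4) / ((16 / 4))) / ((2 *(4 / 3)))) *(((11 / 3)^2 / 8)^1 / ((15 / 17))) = 8863613 / 207360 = 42.75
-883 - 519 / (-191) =-168134 / 191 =-880.28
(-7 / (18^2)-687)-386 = -347659 / 324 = -1073.02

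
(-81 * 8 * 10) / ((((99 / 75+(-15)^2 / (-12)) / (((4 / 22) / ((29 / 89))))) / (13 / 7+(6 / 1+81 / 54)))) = 2518344000 / 1297373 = 1941.11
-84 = -84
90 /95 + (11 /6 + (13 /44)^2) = 316489 /110352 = 2.87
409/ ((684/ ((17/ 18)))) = 6953/ 12312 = 0.56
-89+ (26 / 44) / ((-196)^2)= -75218515 / 845152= -89.00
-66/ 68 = -33/ 34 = -0.97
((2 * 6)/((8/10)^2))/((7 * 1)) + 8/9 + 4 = 1907/252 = 7.57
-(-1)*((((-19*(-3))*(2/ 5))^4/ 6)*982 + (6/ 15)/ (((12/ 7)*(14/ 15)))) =110570592433/ 2500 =44228236.97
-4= -4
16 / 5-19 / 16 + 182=14721 / 80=184.01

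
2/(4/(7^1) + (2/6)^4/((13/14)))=7371/2155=3.42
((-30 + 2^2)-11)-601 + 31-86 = -693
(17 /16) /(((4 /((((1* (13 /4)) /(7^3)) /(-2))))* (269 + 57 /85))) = -0.00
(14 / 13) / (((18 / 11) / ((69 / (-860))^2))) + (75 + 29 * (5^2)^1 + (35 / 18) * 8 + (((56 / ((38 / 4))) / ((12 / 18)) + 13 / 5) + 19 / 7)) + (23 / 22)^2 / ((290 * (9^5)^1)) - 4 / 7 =219693986115388793479 / 264964573337864400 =829.14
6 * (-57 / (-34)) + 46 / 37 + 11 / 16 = 120663 / 10064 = 11.99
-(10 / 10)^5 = -1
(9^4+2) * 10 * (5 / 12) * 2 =164075 / 3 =54691.67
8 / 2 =4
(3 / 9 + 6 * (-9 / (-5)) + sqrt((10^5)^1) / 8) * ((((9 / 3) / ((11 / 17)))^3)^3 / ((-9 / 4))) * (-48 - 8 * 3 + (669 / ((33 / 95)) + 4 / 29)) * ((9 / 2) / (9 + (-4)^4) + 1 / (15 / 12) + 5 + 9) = -6022906271352255773852235 * sqrt(10) / 39865821611737 - 134110046308776895231109766 / 996645540293425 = -612316586405.17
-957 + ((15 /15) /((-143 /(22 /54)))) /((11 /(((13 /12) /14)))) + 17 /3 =-47467729 /49896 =-951.33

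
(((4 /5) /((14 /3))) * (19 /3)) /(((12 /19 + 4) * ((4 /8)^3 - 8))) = -722 /24255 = -0.03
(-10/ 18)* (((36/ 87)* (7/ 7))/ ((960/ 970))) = -0.23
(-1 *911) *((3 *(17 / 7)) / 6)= -15487 / 14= -1106.21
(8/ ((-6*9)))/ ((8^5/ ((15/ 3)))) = -5/ 221184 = -0.00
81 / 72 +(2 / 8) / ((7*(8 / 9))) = 261 / 224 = 1.17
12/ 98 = 6/ 49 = 0.12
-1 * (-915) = 915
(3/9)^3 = 1/27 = 0.04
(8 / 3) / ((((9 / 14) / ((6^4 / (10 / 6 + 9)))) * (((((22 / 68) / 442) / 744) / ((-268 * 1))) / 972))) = -1467931254386688 / 11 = -133448295853335.27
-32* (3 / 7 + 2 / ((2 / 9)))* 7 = -2112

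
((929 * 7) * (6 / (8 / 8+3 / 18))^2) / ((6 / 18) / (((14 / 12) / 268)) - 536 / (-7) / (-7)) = 175581 / 67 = 2620.61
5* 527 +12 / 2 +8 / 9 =23777 / 9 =2641.89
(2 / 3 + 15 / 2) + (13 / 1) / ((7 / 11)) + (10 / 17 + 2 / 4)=10597 / 357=29.68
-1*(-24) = 24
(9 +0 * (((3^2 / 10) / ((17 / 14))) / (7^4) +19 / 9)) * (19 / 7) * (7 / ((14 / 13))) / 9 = 247 / 14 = 17.64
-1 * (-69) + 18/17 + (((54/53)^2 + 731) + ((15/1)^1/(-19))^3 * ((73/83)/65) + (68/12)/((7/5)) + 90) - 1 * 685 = 1566997674824149/7421679621993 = 211.14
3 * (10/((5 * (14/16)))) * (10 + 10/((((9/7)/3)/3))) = 3840/7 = 548.57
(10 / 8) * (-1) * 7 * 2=-35 / 2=-17.50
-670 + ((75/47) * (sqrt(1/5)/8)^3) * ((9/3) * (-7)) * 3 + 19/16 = -10701/16- 189 * sqrt(5)/24064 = -668.83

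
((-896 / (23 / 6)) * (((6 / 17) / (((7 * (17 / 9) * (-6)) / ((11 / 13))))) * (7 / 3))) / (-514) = -88704 / 22207627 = -0.00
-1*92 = -92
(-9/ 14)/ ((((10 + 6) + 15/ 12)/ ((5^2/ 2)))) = -75/ 161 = -0.47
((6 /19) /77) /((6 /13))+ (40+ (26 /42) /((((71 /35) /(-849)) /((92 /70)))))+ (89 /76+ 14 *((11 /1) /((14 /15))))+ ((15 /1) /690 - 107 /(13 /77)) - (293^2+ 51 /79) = -850095494828519 /9814336532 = -86617.72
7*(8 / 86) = 28 / 43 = 0.65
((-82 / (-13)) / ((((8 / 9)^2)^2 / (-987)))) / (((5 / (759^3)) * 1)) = -116090417972224773 / 133120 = -872073452315.39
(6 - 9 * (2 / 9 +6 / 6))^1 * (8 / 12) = -3.33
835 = 835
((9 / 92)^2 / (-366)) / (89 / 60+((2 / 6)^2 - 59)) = 1215 / 2667484616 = 0.00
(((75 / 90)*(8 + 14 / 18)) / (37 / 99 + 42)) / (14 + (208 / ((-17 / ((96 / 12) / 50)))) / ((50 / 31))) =9233125 / 683889036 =0.01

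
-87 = -87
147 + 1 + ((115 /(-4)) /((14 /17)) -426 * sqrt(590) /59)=6333 /56 -426 * sqrt(590) /59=-62.29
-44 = -44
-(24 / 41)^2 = -576 / 1681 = -0.34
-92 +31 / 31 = -91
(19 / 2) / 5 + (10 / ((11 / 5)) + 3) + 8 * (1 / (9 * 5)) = 9527 / 990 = 9.62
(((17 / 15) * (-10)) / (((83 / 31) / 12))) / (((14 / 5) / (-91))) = 137020 / 83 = 1650.84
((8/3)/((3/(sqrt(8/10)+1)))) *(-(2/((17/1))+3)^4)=-159.09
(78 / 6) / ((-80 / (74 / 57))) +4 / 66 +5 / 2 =19643 / 8360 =2.35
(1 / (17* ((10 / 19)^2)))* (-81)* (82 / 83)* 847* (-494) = 250816695129 / 35275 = 7110324.45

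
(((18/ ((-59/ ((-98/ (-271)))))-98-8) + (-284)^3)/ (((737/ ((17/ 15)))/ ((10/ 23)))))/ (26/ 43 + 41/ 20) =-3569722429422320/ 618760437537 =-5769.15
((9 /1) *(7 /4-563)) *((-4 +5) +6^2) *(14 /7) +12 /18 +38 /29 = -65039551 /174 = -373790.52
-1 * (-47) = 47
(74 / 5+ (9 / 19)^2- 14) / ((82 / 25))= 9245 / 29602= 0.31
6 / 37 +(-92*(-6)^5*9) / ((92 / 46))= 119112774 / 37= 3219264.16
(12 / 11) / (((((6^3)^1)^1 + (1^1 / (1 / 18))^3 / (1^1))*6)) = 1 / 33264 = 0.00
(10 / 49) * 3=30 / 49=0.61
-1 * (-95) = 95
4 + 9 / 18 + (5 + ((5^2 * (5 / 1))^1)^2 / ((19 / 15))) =469111 / 38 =12345.03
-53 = -53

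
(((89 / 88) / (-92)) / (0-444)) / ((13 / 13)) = 89 / 3594624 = 0.00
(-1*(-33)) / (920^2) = 33 / 846400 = 0.00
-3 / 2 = -1.50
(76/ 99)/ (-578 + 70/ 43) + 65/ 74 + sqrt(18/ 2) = 87993245/ 22695948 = 3.88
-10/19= -0.53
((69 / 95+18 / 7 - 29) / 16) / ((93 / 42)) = -4273 / 5890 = -0.73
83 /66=1.26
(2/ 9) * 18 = 4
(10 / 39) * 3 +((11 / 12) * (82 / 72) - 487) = -2724809 / 5616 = -485.19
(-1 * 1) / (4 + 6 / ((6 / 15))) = -1 / 19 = -0.05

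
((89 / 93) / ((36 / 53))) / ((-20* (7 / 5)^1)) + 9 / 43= 640865 / 4030992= 0.16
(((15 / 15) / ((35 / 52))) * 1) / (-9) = -52 / 315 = -0.17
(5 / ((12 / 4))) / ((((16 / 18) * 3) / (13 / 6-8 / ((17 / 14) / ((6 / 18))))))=-5 / 272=-0.02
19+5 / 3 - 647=-1879 / 3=-626.33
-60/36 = -5/3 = -1.67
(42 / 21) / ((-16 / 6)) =-3 / 4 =-0.75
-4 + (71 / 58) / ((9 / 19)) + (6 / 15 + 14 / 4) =3242 / 1305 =2.48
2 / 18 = 1 / 9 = 0.11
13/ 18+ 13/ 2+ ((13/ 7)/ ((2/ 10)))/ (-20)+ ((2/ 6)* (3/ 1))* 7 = 3467/ 252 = 13.76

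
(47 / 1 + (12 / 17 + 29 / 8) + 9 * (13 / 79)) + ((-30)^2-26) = 9957667 / 10744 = 926.81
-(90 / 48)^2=-225 / 64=-3.52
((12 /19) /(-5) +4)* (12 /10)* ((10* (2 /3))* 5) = 2944 /19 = 154.95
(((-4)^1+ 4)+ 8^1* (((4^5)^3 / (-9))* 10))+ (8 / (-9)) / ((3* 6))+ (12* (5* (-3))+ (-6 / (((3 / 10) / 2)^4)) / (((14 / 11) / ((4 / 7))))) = -37881633385336 / 3969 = -9544377270.18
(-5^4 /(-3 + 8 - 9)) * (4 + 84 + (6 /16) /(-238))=104718125 /7616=13749.75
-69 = -69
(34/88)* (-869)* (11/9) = -14773/36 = -410.36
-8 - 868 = -876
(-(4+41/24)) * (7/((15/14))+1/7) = -96037/2520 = -38.11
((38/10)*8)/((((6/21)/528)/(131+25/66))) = 36903776/5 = 7380755.20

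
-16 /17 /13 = -16 /221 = -0.07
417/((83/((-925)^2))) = 356795625/83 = 4298742.47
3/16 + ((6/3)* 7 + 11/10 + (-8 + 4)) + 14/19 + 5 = 25877/1520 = 17.02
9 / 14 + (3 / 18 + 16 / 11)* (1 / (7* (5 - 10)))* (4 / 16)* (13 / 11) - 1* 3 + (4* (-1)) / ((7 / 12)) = -937931 / 101640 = -9.23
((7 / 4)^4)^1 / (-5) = -2401 / 1280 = -1.88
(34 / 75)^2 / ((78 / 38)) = 21964 / 219375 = 0.10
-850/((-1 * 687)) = 850/687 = 1.24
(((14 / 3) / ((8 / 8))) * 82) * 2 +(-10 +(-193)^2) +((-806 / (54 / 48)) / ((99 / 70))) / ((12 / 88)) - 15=8328688 / 243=34274.44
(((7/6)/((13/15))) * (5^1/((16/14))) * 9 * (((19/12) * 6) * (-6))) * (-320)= 12568500/13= 966807.69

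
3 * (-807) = -2421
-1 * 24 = -24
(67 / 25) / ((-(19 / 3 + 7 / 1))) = -201 / 1000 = -0.20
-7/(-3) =7/3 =2.33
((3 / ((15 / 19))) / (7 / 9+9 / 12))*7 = 4788 / 275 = 17.41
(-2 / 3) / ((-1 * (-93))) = -2 / 279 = -0.01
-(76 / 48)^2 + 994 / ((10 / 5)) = 71207 / 144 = 494.49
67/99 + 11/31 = 3166/3069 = 1.03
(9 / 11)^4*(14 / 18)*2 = 0.70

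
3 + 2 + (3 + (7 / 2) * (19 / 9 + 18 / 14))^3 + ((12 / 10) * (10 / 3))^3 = 2456405 / 729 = 3369.55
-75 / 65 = -15 / 13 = -1.15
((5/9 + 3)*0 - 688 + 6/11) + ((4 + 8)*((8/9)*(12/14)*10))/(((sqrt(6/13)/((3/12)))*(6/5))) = -7562/11 + 200*sqrt(78)/63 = -659.42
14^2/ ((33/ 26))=5096/ 33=154.42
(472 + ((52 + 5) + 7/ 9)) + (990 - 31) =13399/ 9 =1488.78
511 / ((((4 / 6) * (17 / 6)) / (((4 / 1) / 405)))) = 2044 / 765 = 2.67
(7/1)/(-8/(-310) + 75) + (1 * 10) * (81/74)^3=31120470965/2356174948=13.21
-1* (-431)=431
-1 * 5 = -5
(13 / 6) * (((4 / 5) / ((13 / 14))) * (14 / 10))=196 / 75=2.61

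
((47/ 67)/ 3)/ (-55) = -47/ 11055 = -0.00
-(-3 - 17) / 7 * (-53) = -1060 / 7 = -151.43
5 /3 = 1.67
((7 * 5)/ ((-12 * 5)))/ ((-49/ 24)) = 2/ 7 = 0.29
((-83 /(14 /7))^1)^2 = 6889 /4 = 1722.25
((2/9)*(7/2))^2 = 49/81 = 0.60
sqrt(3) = 1.73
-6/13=-0.46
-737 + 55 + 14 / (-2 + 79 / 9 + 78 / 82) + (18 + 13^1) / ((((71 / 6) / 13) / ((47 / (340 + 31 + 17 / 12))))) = -305819137399 / 452468374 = -675.89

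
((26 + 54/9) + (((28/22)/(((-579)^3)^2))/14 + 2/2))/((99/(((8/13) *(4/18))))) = 218825530526817841984/4800485075932066408173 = 0.05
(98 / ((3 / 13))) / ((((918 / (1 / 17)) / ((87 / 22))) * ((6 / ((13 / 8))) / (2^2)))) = 240149 / 2059992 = 0.12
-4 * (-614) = 2456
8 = 8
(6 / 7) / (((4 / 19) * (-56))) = -57 / 784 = -0.07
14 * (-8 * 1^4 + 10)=28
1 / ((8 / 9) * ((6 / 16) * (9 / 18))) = 6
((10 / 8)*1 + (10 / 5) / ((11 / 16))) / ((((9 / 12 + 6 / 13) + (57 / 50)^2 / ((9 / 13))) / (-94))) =-69883125 / 552112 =-126.57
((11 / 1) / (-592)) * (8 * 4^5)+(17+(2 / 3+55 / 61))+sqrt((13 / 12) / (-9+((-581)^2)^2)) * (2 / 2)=-904930 / 6771+sqrt(6573890118) / 26295560472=-133.65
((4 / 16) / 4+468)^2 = 56085121 / 256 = 219082.50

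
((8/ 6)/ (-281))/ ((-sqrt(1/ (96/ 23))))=16 * sqrt(138)/ 19389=0.01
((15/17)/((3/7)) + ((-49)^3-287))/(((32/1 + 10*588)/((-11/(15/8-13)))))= -22053647/1118107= -19.72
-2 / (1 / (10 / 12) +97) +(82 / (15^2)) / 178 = -180119 / 9832275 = -0.02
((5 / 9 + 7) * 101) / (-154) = -3434 / 693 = -4.96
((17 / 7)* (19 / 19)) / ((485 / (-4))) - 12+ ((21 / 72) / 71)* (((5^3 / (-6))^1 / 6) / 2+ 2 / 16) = -12.03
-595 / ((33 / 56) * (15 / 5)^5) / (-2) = 16660 / 8019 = 2.08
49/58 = 0.84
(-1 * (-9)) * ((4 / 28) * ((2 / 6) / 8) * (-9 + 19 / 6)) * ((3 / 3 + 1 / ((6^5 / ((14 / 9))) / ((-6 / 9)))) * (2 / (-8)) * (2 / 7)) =262405 / 11757312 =0.02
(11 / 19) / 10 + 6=1151 / 190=6.06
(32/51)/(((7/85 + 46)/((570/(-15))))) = -6080/11751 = -0.52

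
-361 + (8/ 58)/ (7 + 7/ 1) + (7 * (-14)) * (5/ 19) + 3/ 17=-25349182/ 65569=-386.60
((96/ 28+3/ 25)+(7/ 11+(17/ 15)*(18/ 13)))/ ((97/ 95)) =5.64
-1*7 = -7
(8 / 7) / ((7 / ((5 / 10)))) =4 / 49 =0.08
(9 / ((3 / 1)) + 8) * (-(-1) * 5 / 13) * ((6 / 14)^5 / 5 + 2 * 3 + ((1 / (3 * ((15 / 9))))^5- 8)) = -1153625748 / 136556875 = -8.45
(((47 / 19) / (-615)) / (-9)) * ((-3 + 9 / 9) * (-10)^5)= 1880000 / 21033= 89.38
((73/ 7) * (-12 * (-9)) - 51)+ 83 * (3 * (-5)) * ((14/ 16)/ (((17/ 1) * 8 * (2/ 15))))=15463677/ 15232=1015.21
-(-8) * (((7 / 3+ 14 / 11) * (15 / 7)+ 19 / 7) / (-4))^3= -64964808 / 456533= -142.30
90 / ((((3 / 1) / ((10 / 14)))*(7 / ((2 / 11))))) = 300 / 539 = 0.56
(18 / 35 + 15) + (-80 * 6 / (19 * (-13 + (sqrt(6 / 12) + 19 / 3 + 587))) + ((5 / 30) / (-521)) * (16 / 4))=4320 * sqrt(2) / 115180907 + 97472714489173 / 6300971517435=15.47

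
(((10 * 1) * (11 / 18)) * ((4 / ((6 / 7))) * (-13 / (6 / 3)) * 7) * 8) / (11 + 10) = -40040 / 81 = -494.32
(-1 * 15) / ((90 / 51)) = -17 / 2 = -8.50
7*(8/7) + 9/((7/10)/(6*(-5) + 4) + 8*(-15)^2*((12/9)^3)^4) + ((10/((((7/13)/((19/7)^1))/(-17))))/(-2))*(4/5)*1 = 14995072673634856/42748326114193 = 350.78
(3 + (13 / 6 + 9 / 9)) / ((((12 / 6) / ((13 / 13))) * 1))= 37 / 12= 3.08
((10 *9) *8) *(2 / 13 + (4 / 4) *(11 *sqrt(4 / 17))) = 1440 / 13 + 15840 *sqrt(17) / 17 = 3952.53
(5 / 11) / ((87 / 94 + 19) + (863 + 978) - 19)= 470 / 1904551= 0.00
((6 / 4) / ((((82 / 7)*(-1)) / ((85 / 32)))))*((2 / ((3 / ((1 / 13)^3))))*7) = -0.00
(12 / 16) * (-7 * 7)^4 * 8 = 34588806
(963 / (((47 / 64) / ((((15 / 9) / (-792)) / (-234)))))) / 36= 535 / 1633203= 0.00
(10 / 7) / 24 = 5 / 84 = 0.06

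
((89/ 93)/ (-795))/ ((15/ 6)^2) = -356/ 1848375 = -0.00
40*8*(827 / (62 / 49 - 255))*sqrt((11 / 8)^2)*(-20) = 356602400 / 12433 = 28681.93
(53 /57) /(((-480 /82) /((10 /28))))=-2173 /38304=-0.06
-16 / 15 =-1.07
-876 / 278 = -438 / 139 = -3.15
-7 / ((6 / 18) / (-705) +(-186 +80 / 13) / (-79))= -15204735 / 4943843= -3.08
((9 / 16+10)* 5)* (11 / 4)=9295 / 64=145.23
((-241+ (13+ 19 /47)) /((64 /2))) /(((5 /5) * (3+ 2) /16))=-10697 /470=-22.76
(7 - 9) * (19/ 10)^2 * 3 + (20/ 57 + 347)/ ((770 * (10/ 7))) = -1338283/ 62700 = -21.34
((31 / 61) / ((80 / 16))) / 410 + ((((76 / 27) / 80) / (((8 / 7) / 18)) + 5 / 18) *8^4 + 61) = 3903786169 / 1125450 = 3468.64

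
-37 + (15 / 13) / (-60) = -1925 / 52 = -37.02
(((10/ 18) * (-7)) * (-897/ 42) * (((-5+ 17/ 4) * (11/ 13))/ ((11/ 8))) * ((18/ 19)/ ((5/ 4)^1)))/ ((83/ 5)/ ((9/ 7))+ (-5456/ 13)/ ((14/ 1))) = 2260440/ 1327891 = 1.70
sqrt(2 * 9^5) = 343.65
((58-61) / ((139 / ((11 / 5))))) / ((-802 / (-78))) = -1287 / 278695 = -0.00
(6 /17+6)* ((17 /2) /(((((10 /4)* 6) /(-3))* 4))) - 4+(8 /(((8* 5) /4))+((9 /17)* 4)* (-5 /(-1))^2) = 7997 /170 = 47.04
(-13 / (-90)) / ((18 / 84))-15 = -1934 / 135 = -14.33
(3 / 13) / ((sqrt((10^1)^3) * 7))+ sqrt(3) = 3 * sqrt(10) / 9100+ sqrt(3) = 1.73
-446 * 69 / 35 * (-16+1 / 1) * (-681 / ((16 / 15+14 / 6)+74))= -34928490 / 301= -116041.50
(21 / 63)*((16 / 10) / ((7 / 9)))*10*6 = 288 / 7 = 41.14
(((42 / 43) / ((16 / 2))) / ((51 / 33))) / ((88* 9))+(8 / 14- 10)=-4631567 / 491232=-9.43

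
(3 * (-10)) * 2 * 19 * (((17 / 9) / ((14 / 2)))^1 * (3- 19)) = 103360 / 21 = 4921.90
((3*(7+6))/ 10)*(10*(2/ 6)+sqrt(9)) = 247/ 10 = 24.70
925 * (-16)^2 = 236800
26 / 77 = 0.34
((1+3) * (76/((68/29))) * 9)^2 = 393466896/289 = 1361477.15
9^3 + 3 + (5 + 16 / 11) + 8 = 8211 / 11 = 746.45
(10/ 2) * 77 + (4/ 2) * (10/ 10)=387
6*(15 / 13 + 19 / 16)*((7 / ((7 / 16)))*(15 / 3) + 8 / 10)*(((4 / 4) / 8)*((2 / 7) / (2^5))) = 147561 / 116480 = 1.27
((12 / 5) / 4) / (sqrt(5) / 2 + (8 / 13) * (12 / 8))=-1872 / 1345 + 1014 * sqrt(5) / 1345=0.29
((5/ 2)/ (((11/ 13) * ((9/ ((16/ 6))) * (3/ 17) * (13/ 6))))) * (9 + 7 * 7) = 39440/ 297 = 132.79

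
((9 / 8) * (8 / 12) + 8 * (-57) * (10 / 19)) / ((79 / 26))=-12441 / 158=-78.74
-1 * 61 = -61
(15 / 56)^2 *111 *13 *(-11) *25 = -89285625 / 3136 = -28471.18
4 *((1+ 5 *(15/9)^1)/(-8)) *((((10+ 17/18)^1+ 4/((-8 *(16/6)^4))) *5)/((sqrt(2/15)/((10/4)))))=-141082025 *sqrt(30)/442368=-1746.82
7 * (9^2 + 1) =574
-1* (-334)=334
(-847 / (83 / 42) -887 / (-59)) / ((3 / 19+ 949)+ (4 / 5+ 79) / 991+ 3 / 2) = -381333381050 / 876634187689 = -0.43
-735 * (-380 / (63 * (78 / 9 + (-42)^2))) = 6650 / 2659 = 2.50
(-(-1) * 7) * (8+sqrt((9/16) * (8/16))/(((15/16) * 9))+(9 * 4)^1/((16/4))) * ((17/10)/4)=119 * sqrt(2)/900+2023/40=50.76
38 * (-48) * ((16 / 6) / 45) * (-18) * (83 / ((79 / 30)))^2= 12062914560 / 6241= 1932849.63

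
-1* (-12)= 12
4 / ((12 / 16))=16 / 3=5.33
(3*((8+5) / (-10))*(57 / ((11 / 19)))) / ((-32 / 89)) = 3759093 / 3520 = 1067.92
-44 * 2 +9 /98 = -8615 /98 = -87.91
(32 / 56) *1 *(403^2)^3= 17135243019935716 / 7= 2447891859990816.57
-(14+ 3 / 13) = -185 / 13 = -14.23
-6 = -6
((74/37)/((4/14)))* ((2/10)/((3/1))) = 7/15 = 0.47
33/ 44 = 3/ 4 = 0.75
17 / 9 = 1.89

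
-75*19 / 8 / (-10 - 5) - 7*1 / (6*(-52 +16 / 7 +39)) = 21571 / 1800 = 11.98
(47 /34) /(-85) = -47 /2890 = -0.02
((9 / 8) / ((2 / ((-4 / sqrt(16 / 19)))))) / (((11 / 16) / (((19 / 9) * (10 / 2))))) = -95 * sqrt(19) / 11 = -37.65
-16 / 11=-1.45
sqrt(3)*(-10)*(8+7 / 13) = -1110*sqrt(3) / 13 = -147.89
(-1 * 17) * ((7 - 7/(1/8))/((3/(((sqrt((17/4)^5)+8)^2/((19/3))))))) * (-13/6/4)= -5361773599/155648 - 3129581 * sqrt(17)/912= -48596.75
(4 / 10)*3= 6 / 5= 1.20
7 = 7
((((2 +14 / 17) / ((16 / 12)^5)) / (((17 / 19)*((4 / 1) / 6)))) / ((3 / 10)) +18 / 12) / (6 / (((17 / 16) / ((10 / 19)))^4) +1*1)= 521892990033 / 135466973632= 3.85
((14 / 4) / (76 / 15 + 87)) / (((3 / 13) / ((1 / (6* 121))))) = 455 / 2005212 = 0.00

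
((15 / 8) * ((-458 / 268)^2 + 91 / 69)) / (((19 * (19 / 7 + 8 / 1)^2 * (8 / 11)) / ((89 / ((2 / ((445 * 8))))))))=896992123643 / 1129935168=793.84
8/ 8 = 1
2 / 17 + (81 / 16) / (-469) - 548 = -69893633 / 127568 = -547.89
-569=-569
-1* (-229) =229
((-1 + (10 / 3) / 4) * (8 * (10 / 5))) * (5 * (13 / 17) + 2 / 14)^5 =-187413115437056 / 71590609797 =-2617.84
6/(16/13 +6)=39/47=0.83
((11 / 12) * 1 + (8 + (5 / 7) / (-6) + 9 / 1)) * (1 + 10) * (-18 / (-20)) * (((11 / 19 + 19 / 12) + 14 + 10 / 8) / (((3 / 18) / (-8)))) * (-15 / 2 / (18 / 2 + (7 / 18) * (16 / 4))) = 528821865 / 5054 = 104634.32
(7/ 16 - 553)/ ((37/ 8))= -8841/ 74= -119.47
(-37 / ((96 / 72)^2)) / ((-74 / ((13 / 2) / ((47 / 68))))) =1989 / 752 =2.64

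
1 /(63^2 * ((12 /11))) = 11 /47628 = 0.00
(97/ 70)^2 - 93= -446291/ 4900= -91.08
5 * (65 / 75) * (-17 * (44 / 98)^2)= -106964 / 7203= -14.85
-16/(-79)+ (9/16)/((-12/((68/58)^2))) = 146803/1063024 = 0.14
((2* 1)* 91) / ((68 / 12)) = 546 / 17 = 32.12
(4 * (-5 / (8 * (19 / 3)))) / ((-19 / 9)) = 135 / 722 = 0.19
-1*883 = -883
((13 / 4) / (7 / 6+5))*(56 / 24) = 91 / 74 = 1.23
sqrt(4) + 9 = 11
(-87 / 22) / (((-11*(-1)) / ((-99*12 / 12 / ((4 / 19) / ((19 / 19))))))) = 14877 / 88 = 169.06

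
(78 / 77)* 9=702 / 77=9.12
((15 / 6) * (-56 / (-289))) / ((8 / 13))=455 / 578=0.79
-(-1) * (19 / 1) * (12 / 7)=228 / 7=32.57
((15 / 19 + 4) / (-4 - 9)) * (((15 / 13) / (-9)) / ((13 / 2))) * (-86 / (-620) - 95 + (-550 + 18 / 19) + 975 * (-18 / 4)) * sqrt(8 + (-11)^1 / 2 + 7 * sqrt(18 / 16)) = -103722598 * sqrt(10 + 21 * sqrt(2)) / 5673837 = -115.18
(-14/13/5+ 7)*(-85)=-7497/13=-576.69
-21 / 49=-3 / 7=-0.43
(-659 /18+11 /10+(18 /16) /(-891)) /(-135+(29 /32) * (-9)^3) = 562516 /12603195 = 0.04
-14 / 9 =-1.56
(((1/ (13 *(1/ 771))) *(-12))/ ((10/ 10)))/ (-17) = 9252/ 221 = 41.86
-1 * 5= -5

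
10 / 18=5 / 9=0.56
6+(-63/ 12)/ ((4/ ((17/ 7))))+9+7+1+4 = 381/ 16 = 23.81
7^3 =343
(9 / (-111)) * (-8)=0.65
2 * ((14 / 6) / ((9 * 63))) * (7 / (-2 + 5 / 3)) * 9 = -14 / 9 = -1.56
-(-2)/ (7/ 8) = 16/ 7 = 2.29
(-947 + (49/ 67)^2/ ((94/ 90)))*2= -399385712/ 210983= -1892.98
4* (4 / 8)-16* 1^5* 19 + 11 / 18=-5425 / 18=-301.39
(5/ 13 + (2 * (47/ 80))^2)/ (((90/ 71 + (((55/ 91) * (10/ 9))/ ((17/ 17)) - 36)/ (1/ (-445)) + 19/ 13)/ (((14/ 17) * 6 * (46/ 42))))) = 3777408243/ 6217433303600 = 0.00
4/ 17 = 0.24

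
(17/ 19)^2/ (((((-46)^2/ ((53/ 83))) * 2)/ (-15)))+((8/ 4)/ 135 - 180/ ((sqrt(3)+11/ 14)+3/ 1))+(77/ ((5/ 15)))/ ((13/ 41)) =35280 * sqrt(3)/ 2221+330372373376065571/ 494261329072680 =695.93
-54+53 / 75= -3997 / 75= -53.29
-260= -260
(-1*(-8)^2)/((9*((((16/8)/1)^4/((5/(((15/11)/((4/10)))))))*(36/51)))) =-374/405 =-0.92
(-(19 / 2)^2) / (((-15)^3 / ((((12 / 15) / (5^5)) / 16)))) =361 / 843750000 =0.00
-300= -300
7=7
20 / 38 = 10 / 19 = 0.53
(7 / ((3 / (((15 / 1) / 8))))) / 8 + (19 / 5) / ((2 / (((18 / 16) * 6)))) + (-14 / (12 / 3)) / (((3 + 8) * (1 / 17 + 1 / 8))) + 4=275281 / 17600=15.64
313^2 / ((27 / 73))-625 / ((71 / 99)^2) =35886514342 / 136107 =263663.99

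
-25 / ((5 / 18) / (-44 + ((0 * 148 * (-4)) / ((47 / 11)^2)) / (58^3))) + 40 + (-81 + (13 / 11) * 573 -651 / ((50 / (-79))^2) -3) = 81620699 / 27500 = 2968.03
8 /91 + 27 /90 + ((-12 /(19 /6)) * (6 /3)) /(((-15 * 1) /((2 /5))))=0.59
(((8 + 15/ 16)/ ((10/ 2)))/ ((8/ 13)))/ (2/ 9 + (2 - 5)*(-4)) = 1521/ 6400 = 0.24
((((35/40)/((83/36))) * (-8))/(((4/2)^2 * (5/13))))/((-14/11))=1287/830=1.55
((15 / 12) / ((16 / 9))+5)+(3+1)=621 / 64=9.70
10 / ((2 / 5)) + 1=26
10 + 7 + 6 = 23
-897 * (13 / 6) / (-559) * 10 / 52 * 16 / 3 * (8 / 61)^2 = 29440 / 480009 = 0.06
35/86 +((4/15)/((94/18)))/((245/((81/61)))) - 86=-25852300483/302038450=-85.59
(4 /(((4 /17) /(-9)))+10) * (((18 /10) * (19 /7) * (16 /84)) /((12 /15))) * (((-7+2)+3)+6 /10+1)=16302 /245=66.54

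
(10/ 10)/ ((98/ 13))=13/ 98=0.13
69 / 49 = 1.41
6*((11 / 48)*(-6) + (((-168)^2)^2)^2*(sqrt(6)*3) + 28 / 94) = -1215 / 188 + 11422121062268141568*sqrt(6) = 27978368382853511068.68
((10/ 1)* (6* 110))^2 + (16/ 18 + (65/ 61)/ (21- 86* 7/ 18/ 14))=1602267514802/ 36783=43560000.95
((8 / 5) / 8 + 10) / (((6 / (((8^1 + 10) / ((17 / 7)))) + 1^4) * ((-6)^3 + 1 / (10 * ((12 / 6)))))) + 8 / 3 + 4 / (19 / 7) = 144694 / 35169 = 4.11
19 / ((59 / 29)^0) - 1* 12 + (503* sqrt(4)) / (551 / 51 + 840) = 355043 / 43391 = 8.18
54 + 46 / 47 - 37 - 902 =-41549 / 47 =-884.02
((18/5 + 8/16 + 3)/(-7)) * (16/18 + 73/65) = -2.04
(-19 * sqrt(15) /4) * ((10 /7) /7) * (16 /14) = -380 * sqrt(15) /343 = -4.29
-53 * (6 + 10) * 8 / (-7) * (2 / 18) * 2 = 13568 / 63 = 215.37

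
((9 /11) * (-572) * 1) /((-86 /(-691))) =-161694 /43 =-3760.33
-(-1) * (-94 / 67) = -94 / 67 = -1.40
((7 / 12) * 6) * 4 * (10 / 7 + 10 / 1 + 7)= 258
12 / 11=1.09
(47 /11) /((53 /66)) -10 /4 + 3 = 617 /106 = 5.82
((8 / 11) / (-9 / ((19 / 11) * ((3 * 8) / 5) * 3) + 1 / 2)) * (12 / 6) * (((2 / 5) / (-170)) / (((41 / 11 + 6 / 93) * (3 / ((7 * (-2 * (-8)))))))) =-1206272 / 4945725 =-0.24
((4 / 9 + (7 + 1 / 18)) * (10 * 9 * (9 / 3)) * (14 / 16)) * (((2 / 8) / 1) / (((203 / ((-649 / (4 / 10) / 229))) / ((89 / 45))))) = -12996225 / 425024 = -30.58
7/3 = 2.33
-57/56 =-1.02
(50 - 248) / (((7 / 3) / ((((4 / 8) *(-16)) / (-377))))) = -4752 / 2639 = -1.80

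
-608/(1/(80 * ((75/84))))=-304000/7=-43428.57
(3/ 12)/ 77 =1/ 308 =0.00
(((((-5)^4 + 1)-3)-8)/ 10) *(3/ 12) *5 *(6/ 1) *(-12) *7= -38745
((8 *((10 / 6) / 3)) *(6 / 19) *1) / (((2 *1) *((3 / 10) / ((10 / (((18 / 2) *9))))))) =0.29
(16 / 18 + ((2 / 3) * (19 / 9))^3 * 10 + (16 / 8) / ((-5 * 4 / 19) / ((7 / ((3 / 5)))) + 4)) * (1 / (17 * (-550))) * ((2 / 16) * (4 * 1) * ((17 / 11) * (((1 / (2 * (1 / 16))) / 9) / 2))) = -149833999 / 139326115500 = -0.00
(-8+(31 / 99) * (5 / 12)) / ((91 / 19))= -177631 / 108108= -1.64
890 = 890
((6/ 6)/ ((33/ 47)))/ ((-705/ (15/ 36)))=-1/ 1188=-0.00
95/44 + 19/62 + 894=1222779/1364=896.47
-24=-24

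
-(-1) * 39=39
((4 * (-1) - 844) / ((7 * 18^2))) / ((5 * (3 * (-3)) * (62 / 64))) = 6784 / 790965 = 0.01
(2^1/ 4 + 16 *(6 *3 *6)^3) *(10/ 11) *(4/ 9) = 806215700/ 99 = 8143592.93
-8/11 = -0.73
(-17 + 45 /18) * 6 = -87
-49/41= -1.20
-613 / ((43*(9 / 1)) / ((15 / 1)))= -3065 / 129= -23.76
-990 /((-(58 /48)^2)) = 570240 /841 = 678.05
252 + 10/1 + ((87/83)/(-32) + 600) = 2289385/2656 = 861.97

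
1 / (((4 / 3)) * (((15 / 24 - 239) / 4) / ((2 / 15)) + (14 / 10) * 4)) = -240 / 141233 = -0.00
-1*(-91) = 91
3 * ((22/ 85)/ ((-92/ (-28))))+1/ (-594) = 272473/ 1161270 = 0.23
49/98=1/2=0.50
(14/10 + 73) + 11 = 427/5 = 85.40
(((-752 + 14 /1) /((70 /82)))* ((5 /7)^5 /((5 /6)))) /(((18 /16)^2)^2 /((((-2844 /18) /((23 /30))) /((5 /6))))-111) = 19582009344000 /11269180408997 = 1.74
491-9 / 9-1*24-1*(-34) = 500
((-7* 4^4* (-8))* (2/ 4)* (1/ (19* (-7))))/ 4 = -256/ 19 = -13.47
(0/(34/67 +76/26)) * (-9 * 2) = 0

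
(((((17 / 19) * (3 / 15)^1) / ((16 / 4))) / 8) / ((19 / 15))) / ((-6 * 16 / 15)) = -255 / 369664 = -0.00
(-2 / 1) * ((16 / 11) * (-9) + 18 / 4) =189 / 11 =17.18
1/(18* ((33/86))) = 43/297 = 0.14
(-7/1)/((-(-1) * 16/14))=-49/8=-6.12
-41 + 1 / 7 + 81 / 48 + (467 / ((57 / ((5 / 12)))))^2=-22528673 / 818748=-27.52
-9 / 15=-3 / 5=-0.60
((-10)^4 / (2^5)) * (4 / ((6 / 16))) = 10000 / 3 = 3333.33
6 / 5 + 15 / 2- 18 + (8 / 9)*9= -13 / 10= -1.30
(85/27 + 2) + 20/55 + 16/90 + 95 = 149524/1485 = 100.69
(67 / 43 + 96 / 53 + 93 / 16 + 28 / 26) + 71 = 38519311 / 474032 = 81.26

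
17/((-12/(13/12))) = -221/144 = -1.53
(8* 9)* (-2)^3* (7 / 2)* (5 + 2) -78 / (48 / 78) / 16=-903675 / 64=-14119.92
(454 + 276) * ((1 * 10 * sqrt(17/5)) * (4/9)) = 5840 * sqrt(85)/9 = 5982.46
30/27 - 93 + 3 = -88.89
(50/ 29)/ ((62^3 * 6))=25/ 20734536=0.00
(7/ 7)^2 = 1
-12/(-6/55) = 110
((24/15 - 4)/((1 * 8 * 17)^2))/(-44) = 3/1017280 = 0.00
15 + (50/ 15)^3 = 1405/ 27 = 52.04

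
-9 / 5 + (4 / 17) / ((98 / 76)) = -6737 / 4165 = -1.62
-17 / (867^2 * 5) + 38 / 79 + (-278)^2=1349828719211 / 17465715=77284.48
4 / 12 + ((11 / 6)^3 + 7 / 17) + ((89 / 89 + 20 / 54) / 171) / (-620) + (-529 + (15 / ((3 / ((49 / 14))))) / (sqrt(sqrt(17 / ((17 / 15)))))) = -50813399383 / 97326360 + 7*15^(3 / 4) / 6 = -513.20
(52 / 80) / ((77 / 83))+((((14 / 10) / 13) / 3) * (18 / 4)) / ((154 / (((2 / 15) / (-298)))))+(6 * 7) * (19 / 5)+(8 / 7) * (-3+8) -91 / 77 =614617362 / 3728725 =164.83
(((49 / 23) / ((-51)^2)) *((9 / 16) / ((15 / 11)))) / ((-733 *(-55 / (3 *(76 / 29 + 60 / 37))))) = 27881 / 261396266150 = 0.00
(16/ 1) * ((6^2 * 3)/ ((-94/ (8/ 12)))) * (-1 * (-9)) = -5184/ 47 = -110.30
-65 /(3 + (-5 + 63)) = -65 /61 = -1.07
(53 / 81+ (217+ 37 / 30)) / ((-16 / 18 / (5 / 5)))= -177299 / 720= -246.25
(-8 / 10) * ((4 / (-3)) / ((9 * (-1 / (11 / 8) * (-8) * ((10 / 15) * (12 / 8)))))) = 11 / 540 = 0.02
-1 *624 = -624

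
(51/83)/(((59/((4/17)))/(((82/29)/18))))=164/426039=0.00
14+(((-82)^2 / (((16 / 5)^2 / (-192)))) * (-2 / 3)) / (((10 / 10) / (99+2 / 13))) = 108340632 / 13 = 8333894.77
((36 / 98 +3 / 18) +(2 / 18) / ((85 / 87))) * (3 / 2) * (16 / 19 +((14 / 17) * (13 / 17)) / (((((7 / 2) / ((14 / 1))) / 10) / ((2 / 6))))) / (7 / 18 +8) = 3695297856 / 3453372265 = 1.07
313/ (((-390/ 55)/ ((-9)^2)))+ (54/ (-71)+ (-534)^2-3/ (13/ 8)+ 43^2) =523206187/ 1846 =283426.97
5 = 5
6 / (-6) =-1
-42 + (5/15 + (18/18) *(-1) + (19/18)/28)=-21485/504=-42.63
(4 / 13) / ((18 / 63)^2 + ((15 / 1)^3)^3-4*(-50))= 196 / 24488420049327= 0.00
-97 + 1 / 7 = -678 / 7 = -96.86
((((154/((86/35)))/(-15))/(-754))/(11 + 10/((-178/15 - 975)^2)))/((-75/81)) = -1062993852459/1953765241221950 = -0.00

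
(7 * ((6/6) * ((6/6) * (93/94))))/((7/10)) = 465/47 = 9.89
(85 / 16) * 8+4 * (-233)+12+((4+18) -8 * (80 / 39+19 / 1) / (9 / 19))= -850145 / 702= -1211.03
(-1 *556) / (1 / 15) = -8340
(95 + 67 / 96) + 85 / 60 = 9323 / 96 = 97.11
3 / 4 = 0.75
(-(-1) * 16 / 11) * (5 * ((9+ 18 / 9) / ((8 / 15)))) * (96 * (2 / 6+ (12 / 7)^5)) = 3663854400 / 16807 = 217995.74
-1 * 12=-12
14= 14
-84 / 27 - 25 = -253 / 9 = -28.11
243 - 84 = 159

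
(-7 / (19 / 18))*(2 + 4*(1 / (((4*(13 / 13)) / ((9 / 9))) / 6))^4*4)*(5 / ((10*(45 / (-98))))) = 56938 / 95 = 599.35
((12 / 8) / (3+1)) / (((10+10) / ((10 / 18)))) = 0.01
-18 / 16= -9 / 8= -1.12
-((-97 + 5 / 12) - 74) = 170.58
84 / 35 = 12 / 5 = 2.40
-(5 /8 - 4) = 27 /8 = 3.38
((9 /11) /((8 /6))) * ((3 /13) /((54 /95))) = 285 /1144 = 0.25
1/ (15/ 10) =2/ 3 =0.67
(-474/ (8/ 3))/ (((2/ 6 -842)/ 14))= 2.96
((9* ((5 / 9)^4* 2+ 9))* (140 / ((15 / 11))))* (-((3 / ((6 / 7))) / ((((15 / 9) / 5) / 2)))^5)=-312141150244 / 9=-34682350027.11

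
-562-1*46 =-608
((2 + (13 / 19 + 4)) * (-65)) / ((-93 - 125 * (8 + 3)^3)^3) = 8255 / 87648782208649408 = 0.00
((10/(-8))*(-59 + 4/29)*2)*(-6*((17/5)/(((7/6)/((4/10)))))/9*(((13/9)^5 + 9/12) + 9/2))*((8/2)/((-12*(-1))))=-26360869273/59934735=-439.83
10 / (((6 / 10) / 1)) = 50 / 3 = 16.67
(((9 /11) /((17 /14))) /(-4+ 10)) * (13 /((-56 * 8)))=-39 /11968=-0.00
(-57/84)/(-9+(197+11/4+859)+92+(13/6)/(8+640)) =-18468/31073959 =-0.00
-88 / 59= -1.49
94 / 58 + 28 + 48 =2251 / 29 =77.62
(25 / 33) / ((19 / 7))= 175 / 627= 0.28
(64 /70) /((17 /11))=352 /595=0.59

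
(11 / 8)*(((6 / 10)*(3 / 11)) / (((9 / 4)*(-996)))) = -1 / 9960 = -0.00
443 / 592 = 0.75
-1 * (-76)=76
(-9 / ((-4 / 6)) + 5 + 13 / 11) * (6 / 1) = 1299 / 11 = 118.09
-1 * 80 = -80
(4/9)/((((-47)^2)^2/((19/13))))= 76/570922677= 0.00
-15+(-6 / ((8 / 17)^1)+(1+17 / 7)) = -681 / 28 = -24.32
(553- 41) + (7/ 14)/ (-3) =3071/ 6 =511.83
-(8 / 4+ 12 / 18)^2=-64 / 9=-7.11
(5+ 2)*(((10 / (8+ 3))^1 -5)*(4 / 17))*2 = -2520 / 187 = -13.48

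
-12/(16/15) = -45/4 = -11.25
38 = 38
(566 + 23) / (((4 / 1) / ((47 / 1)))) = 27683 / 4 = 6920.75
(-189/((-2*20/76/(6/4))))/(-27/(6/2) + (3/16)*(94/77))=-553014/9005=-61.41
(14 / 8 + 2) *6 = 45 / 2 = 22.50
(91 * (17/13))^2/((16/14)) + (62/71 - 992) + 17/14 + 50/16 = 11335663/994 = 11404.09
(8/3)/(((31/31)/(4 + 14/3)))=208/9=23.11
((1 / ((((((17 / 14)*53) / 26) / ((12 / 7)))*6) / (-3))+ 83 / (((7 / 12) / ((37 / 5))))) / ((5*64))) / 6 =2766061 / 5045600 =0.55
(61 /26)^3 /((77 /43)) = 9760183 /1353352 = 7.21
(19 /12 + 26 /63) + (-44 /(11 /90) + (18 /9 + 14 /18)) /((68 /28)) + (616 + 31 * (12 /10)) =10883599 /21420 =508.10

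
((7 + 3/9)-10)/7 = -8/21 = -0.38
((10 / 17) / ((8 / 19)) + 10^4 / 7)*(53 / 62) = 36075245 / 29512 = 1222.39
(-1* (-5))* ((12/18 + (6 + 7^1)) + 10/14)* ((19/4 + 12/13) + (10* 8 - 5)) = 3167225/546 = 5800.78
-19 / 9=-2.11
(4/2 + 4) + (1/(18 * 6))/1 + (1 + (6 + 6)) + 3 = 2377/108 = 22.01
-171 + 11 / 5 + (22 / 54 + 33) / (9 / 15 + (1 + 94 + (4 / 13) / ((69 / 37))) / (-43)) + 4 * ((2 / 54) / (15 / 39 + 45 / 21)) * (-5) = -8333817119 / 43907805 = -189.80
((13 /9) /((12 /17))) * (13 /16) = 2873 /1728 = 1.66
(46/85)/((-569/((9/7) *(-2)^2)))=-0.00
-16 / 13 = -1.23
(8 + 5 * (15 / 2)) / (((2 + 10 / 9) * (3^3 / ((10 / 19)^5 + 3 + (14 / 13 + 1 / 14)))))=1887654745 / 831969264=2.27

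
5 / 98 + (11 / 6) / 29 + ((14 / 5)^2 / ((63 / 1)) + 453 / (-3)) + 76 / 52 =-620553331 / 4156425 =-149.30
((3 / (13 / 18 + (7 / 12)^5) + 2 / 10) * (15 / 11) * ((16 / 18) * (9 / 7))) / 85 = 94295976 / 1286216855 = 0.07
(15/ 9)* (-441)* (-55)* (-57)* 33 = -76039425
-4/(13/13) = -4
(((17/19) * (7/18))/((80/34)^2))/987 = 4913/77155200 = 0.00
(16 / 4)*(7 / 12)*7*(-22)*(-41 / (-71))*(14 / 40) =-154693 / 2130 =-72.63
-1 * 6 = -6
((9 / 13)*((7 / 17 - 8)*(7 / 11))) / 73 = -0.05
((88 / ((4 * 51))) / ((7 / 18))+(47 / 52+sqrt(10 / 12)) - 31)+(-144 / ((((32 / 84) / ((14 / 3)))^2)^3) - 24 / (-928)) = -486607781.21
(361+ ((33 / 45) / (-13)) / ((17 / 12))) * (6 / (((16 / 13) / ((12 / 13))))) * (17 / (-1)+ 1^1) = -25989.13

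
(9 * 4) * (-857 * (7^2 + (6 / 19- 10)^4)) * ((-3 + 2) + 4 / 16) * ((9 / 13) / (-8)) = -240033114950715 / 13553384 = -17710198.05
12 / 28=3 / 7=0.43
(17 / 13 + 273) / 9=3566 / 117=30.48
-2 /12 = -0.17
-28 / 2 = -14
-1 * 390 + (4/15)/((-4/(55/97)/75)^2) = -13543665/37636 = -359.86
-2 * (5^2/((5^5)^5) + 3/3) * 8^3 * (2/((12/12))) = -24414062500000002048/11920928955078125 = -2048.00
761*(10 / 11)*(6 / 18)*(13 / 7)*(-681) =-22457110 / 77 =-291650.78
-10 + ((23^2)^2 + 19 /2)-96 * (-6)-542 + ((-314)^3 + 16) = -61358507 /2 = -30679253.50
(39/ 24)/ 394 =13/ 3152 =0.00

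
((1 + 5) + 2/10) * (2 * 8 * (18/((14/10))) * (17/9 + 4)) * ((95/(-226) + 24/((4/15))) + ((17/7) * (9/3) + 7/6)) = 12230754880/16611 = 736304.55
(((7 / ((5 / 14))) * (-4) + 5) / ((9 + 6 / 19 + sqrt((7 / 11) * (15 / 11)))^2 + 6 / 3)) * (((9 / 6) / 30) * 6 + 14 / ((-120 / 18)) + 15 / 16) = 1082926166322297 / 1476088877719600-40919213693259 * sqrt(105) / 2952177755439200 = 0.59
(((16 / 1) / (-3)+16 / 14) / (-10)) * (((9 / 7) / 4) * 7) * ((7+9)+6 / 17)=9174 / 595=15.42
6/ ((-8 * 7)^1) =-3/ 28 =-0.11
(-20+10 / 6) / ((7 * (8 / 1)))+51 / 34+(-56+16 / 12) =-8987 / 168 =-53.49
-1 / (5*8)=-1 / 40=-0.02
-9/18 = -1/2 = -0.50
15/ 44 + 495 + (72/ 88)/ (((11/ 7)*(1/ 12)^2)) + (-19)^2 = 450757/ 484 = 931.32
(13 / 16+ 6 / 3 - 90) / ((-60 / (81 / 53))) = 7533 / 3392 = 2.22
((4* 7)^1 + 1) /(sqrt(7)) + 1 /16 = 1 /16 + 29* sqrt(7) /7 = 11.02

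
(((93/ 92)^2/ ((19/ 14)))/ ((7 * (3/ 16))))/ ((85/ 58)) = 334428/ 854335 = 0.39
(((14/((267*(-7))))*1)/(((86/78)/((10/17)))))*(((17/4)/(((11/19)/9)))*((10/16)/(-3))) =18525/336776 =0.06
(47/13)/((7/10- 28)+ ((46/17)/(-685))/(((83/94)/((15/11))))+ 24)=-999397190/913902093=-1.09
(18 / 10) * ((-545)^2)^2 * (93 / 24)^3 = 4730898121144875 / 512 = 9240035392861.08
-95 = -95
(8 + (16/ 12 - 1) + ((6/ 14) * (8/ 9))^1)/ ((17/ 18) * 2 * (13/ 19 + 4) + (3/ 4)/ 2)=83448/ 88319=0.94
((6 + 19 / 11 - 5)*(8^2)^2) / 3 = 40960 / 11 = 3723.64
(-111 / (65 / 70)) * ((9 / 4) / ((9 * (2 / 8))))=-119.54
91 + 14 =105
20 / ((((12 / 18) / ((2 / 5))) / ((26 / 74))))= 156 / 37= 4.22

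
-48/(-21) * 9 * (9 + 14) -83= 390.14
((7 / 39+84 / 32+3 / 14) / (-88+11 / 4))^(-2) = 34665226596 / 43467649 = 797.49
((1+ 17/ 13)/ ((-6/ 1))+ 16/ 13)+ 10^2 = 1311/ 13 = 100.85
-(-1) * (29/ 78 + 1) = 107/ 78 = 1.37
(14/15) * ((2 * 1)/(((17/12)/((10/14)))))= 16/17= 0.94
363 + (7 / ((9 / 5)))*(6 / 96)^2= 836387 / 2304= 363.02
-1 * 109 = -109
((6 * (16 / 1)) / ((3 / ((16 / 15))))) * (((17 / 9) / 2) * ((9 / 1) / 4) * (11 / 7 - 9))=-56576 / 105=-538.82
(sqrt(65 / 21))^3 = 65 * sqrt(1365) / 441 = 5.45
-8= -8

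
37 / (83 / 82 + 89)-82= -602208 / 7381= -81.59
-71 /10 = -7.10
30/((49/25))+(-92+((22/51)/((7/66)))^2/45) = -76.33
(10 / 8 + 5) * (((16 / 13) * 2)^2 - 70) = -135075 / 338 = -399.63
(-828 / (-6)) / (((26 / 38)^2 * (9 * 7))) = 16606 / 3549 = 4.68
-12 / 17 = -0.71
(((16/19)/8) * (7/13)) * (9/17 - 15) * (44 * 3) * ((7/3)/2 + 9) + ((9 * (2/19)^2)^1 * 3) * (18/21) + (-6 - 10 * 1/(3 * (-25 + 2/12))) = -92057923982/83211583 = -1106.31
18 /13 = 1.38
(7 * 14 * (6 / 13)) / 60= 49 / 65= 0.75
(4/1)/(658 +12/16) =16/2635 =0.01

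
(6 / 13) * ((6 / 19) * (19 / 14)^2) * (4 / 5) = 684 / 3185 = 0.21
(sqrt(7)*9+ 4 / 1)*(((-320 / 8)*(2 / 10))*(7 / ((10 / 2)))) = -504*sqrt(7) / 5 - 224 / 5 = -311.49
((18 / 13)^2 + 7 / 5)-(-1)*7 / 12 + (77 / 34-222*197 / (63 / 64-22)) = 96783378209 / 46370220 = 2087.19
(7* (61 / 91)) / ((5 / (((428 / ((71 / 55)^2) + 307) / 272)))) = 173379507 / 89124880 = 1.95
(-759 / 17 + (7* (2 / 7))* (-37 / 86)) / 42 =-16633 / 15351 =-1.08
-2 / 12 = -1 / 6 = -0.17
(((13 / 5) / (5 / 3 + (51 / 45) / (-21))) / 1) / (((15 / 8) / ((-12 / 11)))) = -6552 / 6985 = -0.94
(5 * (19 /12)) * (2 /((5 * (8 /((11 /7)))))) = 209 /336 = 0.62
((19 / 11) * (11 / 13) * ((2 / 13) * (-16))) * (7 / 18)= -2128 / 1521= -1.40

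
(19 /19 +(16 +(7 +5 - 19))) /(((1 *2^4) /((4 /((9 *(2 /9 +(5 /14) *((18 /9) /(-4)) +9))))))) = 70 /2279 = 0.03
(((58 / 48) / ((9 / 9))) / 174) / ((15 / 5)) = 1 / 432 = 0.00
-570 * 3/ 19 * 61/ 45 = -122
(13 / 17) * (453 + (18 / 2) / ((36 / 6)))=11817 / 34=347.56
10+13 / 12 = 133 / 12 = 11.08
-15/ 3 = -5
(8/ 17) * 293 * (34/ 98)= 2344/ 49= 47.84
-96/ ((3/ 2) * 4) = -16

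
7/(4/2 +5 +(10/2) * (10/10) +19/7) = 49/103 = 0.48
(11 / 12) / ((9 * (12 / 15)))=55 / 432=0.13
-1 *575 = -575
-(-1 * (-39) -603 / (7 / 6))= 3345 / 7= 477.86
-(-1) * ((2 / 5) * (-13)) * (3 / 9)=-26 / 15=-1.73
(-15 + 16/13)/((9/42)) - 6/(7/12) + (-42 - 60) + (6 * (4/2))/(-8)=-97211/546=-178.04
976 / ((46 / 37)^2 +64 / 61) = 20376196 / 54173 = 376.13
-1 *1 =-1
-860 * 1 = -860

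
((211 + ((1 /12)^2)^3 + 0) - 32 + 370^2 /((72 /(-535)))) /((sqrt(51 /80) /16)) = -3036936996863* sqrt(255) /2379456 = -20381126.95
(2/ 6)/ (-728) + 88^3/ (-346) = -744167597/ 377832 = -1969.57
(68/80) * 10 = 17/2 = 8.50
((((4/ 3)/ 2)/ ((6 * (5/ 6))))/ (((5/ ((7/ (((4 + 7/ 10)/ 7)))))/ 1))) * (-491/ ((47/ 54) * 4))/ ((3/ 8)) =-1154832/ 11045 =-104.56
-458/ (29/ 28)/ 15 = -12824/ 435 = -29.48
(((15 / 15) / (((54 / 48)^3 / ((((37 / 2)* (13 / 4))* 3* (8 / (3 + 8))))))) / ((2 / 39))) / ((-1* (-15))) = 1600768 / 13365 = 119.77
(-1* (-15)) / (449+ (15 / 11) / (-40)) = 1320 / 39509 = 0.03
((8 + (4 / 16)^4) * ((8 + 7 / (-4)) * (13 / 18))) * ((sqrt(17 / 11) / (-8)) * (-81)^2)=-36835.03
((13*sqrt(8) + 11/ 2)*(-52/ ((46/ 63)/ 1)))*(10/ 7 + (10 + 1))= -529308*sqrt(2)/ 23- 111969/ 23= -37414.07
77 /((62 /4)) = 154 /31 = 4.97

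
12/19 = 0.63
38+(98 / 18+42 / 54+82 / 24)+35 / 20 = 889 / 18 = 49.39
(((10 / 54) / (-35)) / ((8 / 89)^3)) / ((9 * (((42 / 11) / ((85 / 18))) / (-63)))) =659146015 / 10450944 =63.07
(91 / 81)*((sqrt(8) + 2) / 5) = 182 / 405 + 182*sqrt(2) / 405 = 1.08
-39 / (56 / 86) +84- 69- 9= -1509 / 28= -53.89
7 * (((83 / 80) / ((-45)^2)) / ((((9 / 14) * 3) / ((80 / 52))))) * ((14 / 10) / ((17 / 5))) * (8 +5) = 28469 / 1858950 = 0.02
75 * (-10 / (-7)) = 750 / 7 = 107.14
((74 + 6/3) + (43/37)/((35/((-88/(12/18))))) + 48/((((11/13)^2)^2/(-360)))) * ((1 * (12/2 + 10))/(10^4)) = -637768768696/11850059375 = -53.82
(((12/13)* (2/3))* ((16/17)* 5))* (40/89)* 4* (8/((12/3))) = 204800/19669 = 10.41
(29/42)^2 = 841/1764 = 0.48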